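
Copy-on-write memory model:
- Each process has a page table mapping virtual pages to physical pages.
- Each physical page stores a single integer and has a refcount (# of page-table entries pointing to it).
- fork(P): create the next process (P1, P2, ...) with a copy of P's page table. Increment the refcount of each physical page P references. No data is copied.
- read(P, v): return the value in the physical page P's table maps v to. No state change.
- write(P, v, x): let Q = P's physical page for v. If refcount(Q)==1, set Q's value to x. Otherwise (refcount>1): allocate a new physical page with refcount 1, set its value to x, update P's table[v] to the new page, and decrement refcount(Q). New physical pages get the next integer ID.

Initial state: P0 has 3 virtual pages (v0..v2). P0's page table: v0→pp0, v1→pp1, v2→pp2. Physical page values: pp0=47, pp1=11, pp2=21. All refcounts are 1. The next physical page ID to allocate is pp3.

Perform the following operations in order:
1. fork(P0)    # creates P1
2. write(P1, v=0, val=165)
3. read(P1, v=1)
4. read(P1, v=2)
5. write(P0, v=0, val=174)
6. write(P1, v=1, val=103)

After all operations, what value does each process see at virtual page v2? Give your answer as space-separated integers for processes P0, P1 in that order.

Op 1: fork(P0) -> P1. 3 ppages; refcounts: pp0:2 pp1:2 pp2:2
Op 2: write(P1, v0, 165). refcount(pp0)=2>1 -> COPY to pp3. 4 ppages; refcounts: pp0:1 pp1:2 pp2:2 pp3:1
Op 3: read(P1, v1) -> 11. No state change.
Op 4: read(P1, v2) -> 21. No state change.
Op 5: write(P0, v0, 174). refcount(pp0)=1 -> write in place. 4 ppages; refcounts: pp0:1 pp1:2 pp2:2 pp3:1
Op 6: write(P1, v1, 103). refcount(pp1)=2>1 -> COPY to pp4. 5 ppages; refcounts: pp0:1 pp1:1 pp2:2 pp3:1 pp4:1
P0: v2 -> pp2 = 21
P1: v2 -> pp2 = 21

Answer: 21 21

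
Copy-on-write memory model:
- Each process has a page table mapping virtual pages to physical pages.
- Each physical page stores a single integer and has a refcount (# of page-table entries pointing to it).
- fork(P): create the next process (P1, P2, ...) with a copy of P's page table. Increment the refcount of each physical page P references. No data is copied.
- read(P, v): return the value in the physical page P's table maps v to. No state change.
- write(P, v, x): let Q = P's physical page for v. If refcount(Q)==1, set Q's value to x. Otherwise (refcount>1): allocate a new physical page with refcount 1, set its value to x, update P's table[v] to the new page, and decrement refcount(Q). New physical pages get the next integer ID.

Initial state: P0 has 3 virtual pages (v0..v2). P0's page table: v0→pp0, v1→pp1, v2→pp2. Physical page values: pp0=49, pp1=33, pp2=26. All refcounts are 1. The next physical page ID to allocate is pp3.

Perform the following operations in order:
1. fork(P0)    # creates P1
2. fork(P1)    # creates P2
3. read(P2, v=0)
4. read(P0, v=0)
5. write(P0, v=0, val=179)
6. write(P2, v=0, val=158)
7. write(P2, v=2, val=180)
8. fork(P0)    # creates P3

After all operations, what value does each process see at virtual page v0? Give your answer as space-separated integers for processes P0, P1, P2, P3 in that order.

Op 1: fork(P0) -> P1. 3 ppages; refcounts: pp0:2 pp1:2 pp2:2
Op 2: fork(P1) -> P2. 3 ppages; refcounts: pp0:3 pp1:3 pp2:3
Op 3: read(P2, v0) -> 49. No state change.
Op 4: read(P0, v0) -> 49. No state change.
Op 5: write(P0, v0, 179). refcount(pp0)=3>1 -> COPY to pp3. 4 ppages; refcounts: pp0:2 pp1:3 pp2:3 pp3:1
Op 6: write(P2, v0, 158). refcount(pp0)=2>1 -> COPY to pp4. 5 ppages; refcounts: pp0:1 pp1:3 pp2:3 pp3:1 pp4:1
Op 7: write(P2, v2, 180). refcount(pp2)=3>1 -> COPY to pp5. 6 ppages; refcounts: pp0:1 pp1:3 pp2:2 pp3:1 pp4:1 pp5:1
Op 8: fork(P0) -> P3. 6 ppages; refcounts: pp0:1 pp1:4 pp2:3 pp3:2 pp4:1 pp5:1
P0: v0 -> pp3 = 179
P1: v0 -> pp0 = 49
P2: v0 -> pp4 = 158
P3: v0 -> pp3 = 179

Answer: 179 49 158 179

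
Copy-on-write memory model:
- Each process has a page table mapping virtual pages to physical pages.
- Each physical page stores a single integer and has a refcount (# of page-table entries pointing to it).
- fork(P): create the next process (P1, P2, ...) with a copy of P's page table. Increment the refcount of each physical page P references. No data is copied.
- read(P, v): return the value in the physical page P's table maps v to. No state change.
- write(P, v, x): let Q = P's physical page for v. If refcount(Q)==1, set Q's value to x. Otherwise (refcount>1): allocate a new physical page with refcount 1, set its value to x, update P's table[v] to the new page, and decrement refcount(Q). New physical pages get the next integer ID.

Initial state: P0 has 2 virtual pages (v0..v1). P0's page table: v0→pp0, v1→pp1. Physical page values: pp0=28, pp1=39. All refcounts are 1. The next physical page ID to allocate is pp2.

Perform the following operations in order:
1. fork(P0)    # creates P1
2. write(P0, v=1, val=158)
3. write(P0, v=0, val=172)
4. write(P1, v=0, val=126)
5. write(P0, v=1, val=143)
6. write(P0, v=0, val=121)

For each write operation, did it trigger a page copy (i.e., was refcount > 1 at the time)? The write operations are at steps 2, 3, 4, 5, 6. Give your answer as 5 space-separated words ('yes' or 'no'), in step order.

Op 1: fork(P0) -> P1. 2 ppages; refcounts: pp0:2 pp1:2
Op 2: write(P0, v1, 158). refcount(pp1)=2>1 -> COPY to pp2. 3 ppages; refcounts: pp0:2 pp1:1 pp2:1
Op 3: write(P0, v0, 172). refcount(pp0)=2>1 -> COPY to pp3. 4 ppages; refcounts: pp0:1 pp1:1 pp2:1 pp3:1
Op 4: write(P1, v0, 126). refcount(pp0)=1 -> write in place. 4 ppages; refcounts: pp0:1 pp1:1 pp2:1 pp3:1
Op 5: write(P0, v1, 143). refcount(pp2)=1 -> write in place. 4 ppages; refcounts: pp0:1 pp1:1 pp2:1 pp3:1
Op 6: write(P0, v0, 121). refcount(pp3)=1 -> write in place. 4 ppages; refcounts: pp0:1 pp1:1 pp2:1 pp3:1

yes yes no no no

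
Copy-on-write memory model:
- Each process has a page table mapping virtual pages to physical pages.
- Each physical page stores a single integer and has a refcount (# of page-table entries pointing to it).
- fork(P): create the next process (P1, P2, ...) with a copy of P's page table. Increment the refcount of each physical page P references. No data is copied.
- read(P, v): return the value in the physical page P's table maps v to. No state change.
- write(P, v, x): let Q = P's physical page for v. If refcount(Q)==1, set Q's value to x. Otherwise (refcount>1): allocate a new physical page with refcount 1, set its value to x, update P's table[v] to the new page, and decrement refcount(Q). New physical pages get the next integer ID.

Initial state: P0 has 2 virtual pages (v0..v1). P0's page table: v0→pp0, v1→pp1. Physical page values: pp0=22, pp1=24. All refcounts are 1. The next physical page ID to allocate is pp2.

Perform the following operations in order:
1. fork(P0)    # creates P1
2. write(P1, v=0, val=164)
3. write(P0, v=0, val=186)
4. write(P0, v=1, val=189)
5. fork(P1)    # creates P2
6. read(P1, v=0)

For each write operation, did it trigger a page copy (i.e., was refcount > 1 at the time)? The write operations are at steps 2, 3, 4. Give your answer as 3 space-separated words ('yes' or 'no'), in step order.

Op 1: fork(P0) -> P1. 2 ppages; refcounts: pp0:2 pp1:2
Op 2: write(P1, v0, 164). refcount(pp0)=2>1 -> COPY to pp2. 3 ppages; refcounts: pp0:1 pp1:2 pp2:1
Op 3: write(P0, v0, 186). refcount(pp0)=1 -> write in place. 3 ppages; refcounts: pp0:1 pp1:2 pp2:1
Op 4: write(P0, v1, 189). refcount(pp1)=2>1 -> COPY to pp3. 4 ppages; refcounts: pp0:1 pp1:1 pp2:1 pp3:1
Op 5: fork(P1) -> P2. 4 ppages; refcounts: pp0:1 pp1:2 pp2:2 pp3:1
Op 6: read(P1, v0) -> 164. No state change.

yes no yes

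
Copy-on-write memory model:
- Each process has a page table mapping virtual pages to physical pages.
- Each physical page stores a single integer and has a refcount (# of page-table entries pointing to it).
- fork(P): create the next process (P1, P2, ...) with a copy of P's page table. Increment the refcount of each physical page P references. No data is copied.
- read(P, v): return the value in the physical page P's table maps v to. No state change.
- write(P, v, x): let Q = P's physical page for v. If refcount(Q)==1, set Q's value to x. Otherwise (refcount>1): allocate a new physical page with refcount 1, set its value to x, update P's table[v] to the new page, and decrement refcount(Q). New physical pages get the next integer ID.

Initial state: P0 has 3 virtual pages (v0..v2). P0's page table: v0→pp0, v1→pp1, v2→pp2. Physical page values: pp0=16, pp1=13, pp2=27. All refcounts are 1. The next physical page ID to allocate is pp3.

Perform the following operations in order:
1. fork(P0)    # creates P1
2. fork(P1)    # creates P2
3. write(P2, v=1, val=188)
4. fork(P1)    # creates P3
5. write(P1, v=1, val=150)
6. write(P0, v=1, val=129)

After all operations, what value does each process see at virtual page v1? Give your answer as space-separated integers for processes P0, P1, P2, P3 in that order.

Answer: 129 150 188 13

Derivation:
Op 1: fork(P0) -> P1. 3 ppages; refcounts: pp0:2 pp1:2 pp2:2
Op 2: fork(P1) -> P2. 3 ppages; refcounts: pp0:3 pp1:3 pp2:3
Op 3: write(P2, v1, 188). refcount(pp1)=3>1 -> COPY to pp3. 4 ppages; refcounts: pp0:3 pp1:2 pp2:3 pp3:1
Op 4: fork(P1) -> P3. 4 ppages; refcounts: pp0:4 pp1:3 pp2:4 pp3:1
Op 5: write(P1, v1, 150). refcount(pp1)=3>1 -> COPY to pp4. 5 ppages; refcounts: pp0:4 pp1:2 pp2:4 pp3:1 pp4:1
Op 6: write(P0, v1, 129). refcount(pp1)=2>1 -> COPY to pp5. 6 ppages; refcounts: pp0:4 pp1:1 pp2:4 pp3:1 pp4:1 pp5:1
P0: v1 -> pp5 = 129
P1: v1 -> pp4 = 150
P2: v1 -> pp3 = 188
P3: v1 -> pp1 = 13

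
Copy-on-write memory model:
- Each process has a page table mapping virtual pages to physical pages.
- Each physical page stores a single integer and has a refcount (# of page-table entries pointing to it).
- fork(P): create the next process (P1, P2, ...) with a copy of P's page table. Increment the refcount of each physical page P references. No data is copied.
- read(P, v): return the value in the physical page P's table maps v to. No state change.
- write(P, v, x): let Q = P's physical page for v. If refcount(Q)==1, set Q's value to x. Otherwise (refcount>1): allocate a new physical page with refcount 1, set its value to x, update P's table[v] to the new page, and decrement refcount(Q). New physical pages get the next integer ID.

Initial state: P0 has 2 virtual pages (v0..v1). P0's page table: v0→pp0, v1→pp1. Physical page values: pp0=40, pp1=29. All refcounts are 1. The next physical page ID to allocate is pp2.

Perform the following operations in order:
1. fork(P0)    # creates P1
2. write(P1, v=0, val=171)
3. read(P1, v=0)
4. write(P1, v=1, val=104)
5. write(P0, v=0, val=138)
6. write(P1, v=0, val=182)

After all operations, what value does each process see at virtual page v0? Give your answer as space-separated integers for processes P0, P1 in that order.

Answer: 138 182

Derivation:
Op 1: fork(P0) -> P1. 2 ppages; refcounts: pp0:2 pp1:2
Op 2: write(P1, v0, 171). refcount(pp0)=2>1 -> COPY to pp2. 3 ppages; refcounts: pp0:1 pp1:2 pp2:1
Op 3: read(P1, v0) -> 171. No state change.
Op 4: write(P1, v1, 104). refcount(pp1)=2>1 -> COPY to pp3. 4 ppages; refcounts: pp0:1 pp1:1 pp2:1 pp3:1
Op 5: write(P0, v0, 138). refcount(pp0)=1 -> write in place. 4 ppages; refcounts: pp0:1 pp1:1 pp2:1 pp3:1
Op 6: write(P1, v0, 182). refcount(pp2)=1 -> write in place. 4 ppages; refcounts: pp0:1 pp1:1 pp2:1 pp3:1
P0: v0 -> pp0 = 138
P1: v0 -> pp2 = 182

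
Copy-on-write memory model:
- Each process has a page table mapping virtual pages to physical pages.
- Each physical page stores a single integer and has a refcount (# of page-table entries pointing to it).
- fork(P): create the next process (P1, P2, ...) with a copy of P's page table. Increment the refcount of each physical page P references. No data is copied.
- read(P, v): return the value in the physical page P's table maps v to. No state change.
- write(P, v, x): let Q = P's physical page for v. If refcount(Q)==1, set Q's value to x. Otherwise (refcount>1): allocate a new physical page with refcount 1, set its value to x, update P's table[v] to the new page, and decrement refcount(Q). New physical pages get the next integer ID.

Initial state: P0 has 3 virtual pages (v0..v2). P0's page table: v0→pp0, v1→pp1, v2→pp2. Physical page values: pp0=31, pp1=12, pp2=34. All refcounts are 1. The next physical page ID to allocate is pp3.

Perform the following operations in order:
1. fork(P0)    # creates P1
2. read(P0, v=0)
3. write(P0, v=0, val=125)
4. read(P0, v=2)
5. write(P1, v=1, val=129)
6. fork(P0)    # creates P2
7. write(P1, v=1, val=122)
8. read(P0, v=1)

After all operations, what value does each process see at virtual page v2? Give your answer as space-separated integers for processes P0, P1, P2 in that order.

Op 1: fork(P0) -> P1. 3 ppages; refcounts: pp0:2 pp1:2 pp2:2
Op 2: read(P0, v0) -> 31. No state change.
Op 3: write(P0, v0, 125). refcount(pp0)=2>1 -> COPY to pp3. 4 ppages; refcounts: pp0:1 pp1:2 pp2:2 pp3:1
Op 4: read(P0, v2) -> 34. No state change.
Op 5: write(P1, v1, 129). refcount(pp1)=2>1 -> COPY to pp4. 5 ppages; refcounts: pp0:1 pp1:1 pp2:2 pp3:1 pp4:1
Op 6: fork(P0) -> P2. 5 ppages; refcounts: pp0:1 pp1:2 pp2:3 pp3:2 pp4:1
Op 7: write(P1, v1, 122). refcount(pp4)=1 -> write in place. 5 ppages; refcounts: pp0:1 pp1:2 pp2:3 pp3:2 pp4:1
Op 8: read(P0, v1) -> 12. No state change.
P0: v2 -> pp2 = 34
P1: v2 -> pp2 = 34
P2: v2 -> pp2 = 34

Answer: 34 34 34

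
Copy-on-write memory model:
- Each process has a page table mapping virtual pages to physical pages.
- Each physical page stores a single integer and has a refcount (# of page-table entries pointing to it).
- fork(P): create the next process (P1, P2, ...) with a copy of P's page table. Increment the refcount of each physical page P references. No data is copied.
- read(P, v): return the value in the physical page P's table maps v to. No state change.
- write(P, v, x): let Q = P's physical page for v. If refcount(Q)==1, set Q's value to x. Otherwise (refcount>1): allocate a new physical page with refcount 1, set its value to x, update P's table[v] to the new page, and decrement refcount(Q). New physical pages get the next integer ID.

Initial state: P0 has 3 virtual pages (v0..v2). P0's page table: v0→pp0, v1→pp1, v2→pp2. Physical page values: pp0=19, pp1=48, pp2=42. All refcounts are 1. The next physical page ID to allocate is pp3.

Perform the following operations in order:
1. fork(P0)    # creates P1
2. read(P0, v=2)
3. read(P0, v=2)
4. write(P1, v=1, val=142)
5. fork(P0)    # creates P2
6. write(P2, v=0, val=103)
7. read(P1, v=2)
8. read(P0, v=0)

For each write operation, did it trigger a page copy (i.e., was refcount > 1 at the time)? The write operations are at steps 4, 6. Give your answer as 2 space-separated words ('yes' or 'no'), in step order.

Op 1: fork(P0) -> P1. 3 ppages; refcounts: pp0:2 pp1:2 pp2:2
Op 2: read(P0, v2) -> 42. No state change.
Op 3: read(P0, v2) -> 42. No state change.
Op 4: write(P1, v1, 142). refcount(pp1)=2>1 -> COPY to pp3. 4 ppages; refcounts: pp0:2 pp1:1 pp2:2 pp3:1
Op 5: fork(P0) -> P2. 4 ppages; refcounts: pp0:3 pp1:2 pp2:3 pp3:1
Op 6: write(P2, v0, 103). refcount(pp0)=3>1 -> COPY to pp4. 5 ppages; refcounts: pp0:2 pp1:2 pp2:3 pp3:1 pp4:1
Op 7: read(P1, v2) -> 42. No state change.
Op 8: read(P0, v0) -> 19. No state change.

yes yes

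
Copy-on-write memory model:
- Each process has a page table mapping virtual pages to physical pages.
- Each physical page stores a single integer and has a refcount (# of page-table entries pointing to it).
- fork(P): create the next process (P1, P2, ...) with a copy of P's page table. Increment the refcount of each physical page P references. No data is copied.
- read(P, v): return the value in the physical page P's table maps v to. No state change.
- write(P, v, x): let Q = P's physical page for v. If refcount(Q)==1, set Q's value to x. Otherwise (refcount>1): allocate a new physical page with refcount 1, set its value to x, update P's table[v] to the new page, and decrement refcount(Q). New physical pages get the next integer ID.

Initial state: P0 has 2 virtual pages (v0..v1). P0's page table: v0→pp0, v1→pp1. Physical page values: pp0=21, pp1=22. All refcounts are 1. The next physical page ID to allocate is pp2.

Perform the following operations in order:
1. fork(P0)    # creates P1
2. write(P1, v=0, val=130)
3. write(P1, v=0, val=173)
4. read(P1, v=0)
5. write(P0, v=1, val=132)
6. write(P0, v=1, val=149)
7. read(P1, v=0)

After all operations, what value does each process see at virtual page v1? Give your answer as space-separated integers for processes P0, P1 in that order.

Answer: 149 22

Derivation:
Op 1: fork(P0) -> P1. 2 ppages; refcounts: pp0:2 pp1:2
Op 2: write(P1, v0, 130). refcount(pp0)=2>1 -> COPY to pp2. 3 ppages; refcounts: pp0:1 pp1:2 pp2:1
Op 3: write(P1, v0, 173). refcount(pp2)=1 -> write in place. 3 ppages; refcounts: pp0:1 pp1:2 pp2:1
Op 4: read(P1, v0) -> 173. No state change.
Op 5: write(P0, v1, 132). refcount(pp1)=2>1 -> COPY to pp3. 4 ppages; refcounts: pp0:1 pp1:1 pp2:1 pp3:1
Op 6: write(P0, v1, 149). refcount(pp3)=1 -> write in place. 4 ppages; refcounts: pp0:1 pp1:1 pp2:1 pp3:1
Op 7: read(P1, v0) -> 173. No state change.
P0: v1 -> pp3 = 149
P1: v1 -> pp1 = 22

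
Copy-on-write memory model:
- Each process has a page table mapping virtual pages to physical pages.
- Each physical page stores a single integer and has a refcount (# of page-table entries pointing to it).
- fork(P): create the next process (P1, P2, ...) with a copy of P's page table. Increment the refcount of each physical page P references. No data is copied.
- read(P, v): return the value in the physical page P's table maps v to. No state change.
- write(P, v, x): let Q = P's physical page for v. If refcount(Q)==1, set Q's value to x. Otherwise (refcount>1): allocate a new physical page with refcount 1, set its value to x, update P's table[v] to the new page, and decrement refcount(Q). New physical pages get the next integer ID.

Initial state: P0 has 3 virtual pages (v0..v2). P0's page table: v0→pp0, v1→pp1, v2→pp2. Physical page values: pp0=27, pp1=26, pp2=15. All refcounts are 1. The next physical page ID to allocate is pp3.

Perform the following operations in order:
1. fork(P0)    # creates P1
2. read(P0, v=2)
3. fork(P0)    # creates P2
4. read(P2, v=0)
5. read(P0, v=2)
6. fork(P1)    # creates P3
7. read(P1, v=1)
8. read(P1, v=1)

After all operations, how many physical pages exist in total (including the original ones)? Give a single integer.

Op 1: fork(P0) -> P1. 3 ppages; refcounts: pp0:2 pp1:2 pp2:2
Op 2: read(P0, v2) -> 15. No state change.
Op 3: fork(P0) -> P2. 3 ppages; refcounts: pp0:3 pp1:3 pp2:3
Op 4: read(P2, v0) -> 27. No state change.
Op 5: read(P0, v2) -> 15. No state change.
Op 6: fork(P1) -> P3. 3 ppages; refcounts: pp0:4 pp1:4 pp2:4
Op 7: read(P1, v1) -> 26. No state change.
Op 8: read(P1, v1) -> 26. No state change.

Answer: 3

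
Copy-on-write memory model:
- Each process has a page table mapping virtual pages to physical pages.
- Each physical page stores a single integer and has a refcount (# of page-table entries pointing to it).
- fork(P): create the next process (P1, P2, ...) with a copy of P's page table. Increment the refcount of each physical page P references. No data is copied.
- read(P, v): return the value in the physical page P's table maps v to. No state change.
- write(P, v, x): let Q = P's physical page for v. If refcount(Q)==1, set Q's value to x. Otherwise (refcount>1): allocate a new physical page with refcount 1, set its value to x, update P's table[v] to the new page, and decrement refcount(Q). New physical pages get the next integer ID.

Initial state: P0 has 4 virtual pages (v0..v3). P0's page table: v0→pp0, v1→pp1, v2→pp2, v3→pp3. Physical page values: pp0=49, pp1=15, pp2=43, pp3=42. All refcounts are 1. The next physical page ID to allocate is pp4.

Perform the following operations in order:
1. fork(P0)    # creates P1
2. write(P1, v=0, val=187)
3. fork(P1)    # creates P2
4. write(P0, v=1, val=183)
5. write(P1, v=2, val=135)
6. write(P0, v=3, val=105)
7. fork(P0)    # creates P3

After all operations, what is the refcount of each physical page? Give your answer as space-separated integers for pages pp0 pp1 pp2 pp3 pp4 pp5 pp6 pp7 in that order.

Answer: 2 2 3 2 2 2 1 2

Derivation:
Op 1: fork(P0) -> P1. 4 ppages; refcounts: pp0:2 pp1:2 pp2:2 pp3:2
Op 2: write(P1, v0, 187). refcount(pp0)=2>1 -> COPY to pp4. 5 ppages; refcounts: pp0:1 pp1:2 pp2:2 pp3:2 pp4:1
Op 3: fork(P1) -> P2. 5 ppages; refcounts: pp0:1 pp1:3 pp2:3 pp3:3 pp4:2
Op 4: write(P0, v1, 183). refcount(pp1)=3>1 -> COPY to pp5. 6 ppages; refcounts: pp0:1 pp1:2 pp2:3 pp3:3 pp4:2 pp5:1
Op 5: write(P1, v2, 135). refcount(pp2)=3>1 -> COPY to pp6. 7 ppages; refcounts: pp0:1 pp1:2 pp2:2 pp3:3 pp4:2 pp5:1 pp6:1
Op 6: write(P0, v3, 105). refcount(pp3)=3>1 -> COPY to pp7. 8 ppages; refcounts: pp0:1 pp1:2 pp2:2 pp3:2 pp4:2 pp5:1 pp6:1 pp7:1
Op 7: fork(P0) -> P3. 8 ppages; refcounts: pp0:2 pp1:2 pp2:3 pp3:2 pp4:2 pp5:2 pp6:1 pp7:2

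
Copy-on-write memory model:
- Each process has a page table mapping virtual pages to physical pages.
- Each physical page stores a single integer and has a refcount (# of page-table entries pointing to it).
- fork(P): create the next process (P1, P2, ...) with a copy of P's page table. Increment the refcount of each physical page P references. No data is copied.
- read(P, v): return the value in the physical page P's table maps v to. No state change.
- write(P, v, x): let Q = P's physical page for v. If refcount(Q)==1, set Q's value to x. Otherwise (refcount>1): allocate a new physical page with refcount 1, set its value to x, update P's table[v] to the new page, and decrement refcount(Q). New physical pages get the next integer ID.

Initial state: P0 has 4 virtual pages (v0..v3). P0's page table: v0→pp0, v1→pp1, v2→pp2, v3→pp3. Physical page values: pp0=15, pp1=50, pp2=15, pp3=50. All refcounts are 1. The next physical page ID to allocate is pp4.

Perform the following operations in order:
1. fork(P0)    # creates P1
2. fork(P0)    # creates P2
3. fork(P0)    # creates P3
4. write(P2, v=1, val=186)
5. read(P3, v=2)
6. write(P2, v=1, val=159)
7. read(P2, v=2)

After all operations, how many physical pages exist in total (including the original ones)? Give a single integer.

Op 1: fork(P0) -> P1. 4 ppages; refcounts: pp0:2 pp1:2 pp2:2 pp3:2
Op 2: fork(P0) -> P2. 4 ppages; refcounts: pp0:3 pp1:3 pp2:3 pp3:3
Op 3: fork(P0) -> P3. 4 ppages; refcounts: pp0:4 pp1:4 pp2:4 pp3:4
Op 4: write(P2, v1, 186). refcount(pp1)=4>1 -> COPY to pp4. 5 ppages; refcounts: pp0:4 pp1:3 pp2:4 pp3:4 pp4:1
Op 5: read(P3, v2) -> 15. No state change.
Op 6: write(P2, v1, 159). refcount(pp4)=1 -> write in place. 5 ppages; refcounts: pp0:4 pp1:3 pp2:4 pp3:4 pp4:1
Op 7: read(P2, v2) -> 15. No state change.

Answer: 5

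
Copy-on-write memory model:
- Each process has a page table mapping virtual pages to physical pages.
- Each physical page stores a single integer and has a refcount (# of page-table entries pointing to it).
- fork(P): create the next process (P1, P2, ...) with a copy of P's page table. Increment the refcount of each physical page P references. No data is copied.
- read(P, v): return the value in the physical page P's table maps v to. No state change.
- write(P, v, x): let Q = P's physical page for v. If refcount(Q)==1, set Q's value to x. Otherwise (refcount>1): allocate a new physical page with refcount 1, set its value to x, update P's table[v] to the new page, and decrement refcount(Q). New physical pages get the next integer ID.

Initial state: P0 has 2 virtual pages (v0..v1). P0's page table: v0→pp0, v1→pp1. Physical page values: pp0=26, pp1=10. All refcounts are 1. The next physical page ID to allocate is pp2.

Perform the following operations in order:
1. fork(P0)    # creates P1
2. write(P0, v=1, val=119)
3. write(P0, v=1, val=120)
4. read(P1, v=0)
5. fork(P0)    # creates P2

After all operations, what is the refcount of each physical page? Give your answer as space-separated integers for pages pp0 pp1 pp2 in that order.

Op 1: fork(P0) -> P1. 2 ppages; refcounts: pp0:2 pp1:2
Op 2: write(P0, v1, 119). refcount(pp1)=2>1 -> COPY to pp2. 3 ppages; refcounts: pp0:2 pp1:1 pp2:1
Op 3: write(P0, v1, 120). refcount(pp2)=1 -> write in place. 3 ppages; refcounts: pp0:2 pp1:1 pp2:1
Op 4: read(P1, v0) -> 26. No state change.
Op 5: fork(P0) -> P2. 3 ppages; refcounts: pp0:3 pp1:1 pp2:2

Answer: 3 1 2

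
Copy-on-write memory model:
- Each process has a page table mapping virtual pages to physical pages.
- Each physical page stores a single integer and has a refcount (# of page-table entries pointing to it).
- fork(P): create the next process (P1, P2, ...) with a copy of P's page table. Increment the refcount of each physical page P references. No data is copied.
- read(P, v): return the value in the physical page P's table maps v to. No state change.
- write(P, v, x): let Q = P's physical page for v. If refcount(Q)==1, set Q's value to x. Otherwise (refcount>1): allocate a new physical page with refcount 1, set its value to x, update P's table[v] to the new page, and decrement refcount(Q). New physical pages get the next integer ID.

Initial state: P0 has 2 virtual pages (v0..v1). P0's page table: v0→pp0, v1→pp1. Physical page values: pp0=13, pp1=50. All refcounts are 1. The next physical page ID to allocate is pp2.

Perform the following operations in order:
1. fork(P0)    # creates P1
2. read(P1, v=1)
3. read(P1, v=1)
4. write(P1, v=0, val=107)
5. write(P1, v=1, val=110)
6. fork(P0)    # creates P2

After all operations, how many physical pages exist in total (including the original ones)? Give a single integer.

Op 1: fork(P0) -> P1. 2 ppages; refcounts: pp0:2 pp1:2
Op 2: read(P1, v1) -> 50. No state change.
Op 3: read(P1, v1) -> 50. No state change.
Op 4: write(P1, v0, 107). refcount(pp0)=2>1 -> COPY to pp2. 3 ppages; refcounts: pp0:1 pp1:2 pp2:1
Op 5: write(P1, v1, 110). refcount(pp1)=2>1 -> COPY to pp3. 4 ppages; refcounts: pp0:1 pp1:1 pp2:1 pp3:1
Op 6: fork(P0) -> P2. 4 ppages; refcounts: pp0:2 pp1:2 pp2:1 pp3:1

Answer: 4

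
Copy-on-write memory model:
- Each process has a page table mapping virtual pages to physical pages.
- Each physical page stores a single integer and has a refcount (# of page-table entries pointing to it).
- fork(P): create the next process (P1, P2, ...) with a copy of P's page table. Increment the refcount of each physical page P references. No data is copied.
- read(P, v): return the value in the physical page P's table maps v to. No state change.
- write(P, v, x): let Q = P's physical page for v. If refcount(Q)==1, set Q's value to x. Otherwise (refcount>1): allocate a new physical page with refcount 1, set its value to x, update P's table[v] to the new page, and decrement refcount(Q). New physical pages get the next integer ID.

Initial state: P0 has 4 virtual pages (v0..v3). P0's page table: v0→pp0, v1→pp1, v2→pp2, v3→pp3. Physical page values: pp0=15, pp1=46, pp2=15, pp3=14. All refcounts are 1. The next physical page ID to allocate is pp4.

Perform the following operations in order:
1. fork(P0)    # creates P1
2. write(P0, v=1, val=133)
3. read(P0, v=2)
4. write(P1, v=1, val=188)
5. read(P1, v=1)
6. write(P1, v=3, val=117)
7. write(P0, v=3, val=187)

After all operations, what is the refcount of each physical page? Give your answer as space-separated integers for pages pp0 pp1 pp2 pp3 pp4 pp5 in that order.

Op 1: fork(P0) -> P1. 4 ppages; refcounts: pp0:2 pp1:2 pp2:2 pp3:2
Op 2: write(P0, v1, 133). refcount(pp1)=2>1 -> COPY to pp4. 5 ppages; refcounts: pp0:2 pp1:1 pp2:2 pp3:2 pp4:1
Op 3: read(P0, v2) -> 15. No state change.
Op 4: write(P1, v1, 188). refcount(pp1)=1 -> write in place. 5 ppages; refcounts: pp0:2 pp1:1 pp2:2 pp3:2 pp4:1
Op 5: read(P1, v1) -> 188. No state change.
Op 6: write(P1, v3, 117). refcount(pp3)=2>1 -> COPY to pp5. 6 ppages; refcounts: pp0:2 pp1:1 pp2:2 pp3:1 pp4:1 pp5:1
Op 7: write(P0, v3, 187). refcount(pp3)=1 -> write in place. 6 ppages; refcounts: pp0:2 pp1:1 pp2:2 pp3:1 pp4:1 pp5:1

Answer: 2 1 2 1 1 1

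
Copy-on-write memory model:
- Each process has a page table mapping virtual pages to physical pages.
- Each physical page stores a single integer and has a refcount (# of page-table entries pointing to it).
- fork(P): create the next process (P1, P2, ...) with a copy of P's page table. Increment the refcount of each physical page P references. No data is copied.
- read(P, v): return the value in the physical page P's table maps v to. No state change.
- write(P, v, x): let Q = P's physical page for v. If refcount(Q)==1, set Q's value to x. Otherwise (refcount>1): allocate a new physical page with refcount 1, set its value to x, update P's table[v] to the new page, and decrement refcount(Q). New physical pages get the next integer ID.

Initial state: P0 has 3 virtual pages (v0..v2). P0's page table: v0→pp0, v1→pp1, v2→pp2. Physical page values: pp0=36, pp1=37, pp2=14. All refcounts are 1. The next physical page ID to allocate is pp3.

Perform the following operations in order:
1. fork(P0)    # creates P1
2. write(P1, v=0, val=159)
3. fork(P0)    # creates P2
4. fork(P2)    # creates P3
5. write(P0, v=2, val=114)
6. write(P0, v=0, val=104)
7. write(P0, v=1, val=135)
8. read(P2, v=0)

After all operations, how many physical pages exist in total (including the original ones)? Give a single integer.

Op 1: fork(P0) -> P1. 3 ppages; refcounts: pp0:2 pp1:2 pp2:2
Op 2: write(P1, v0, 159). refcount(pp0)=2>1 -> COPY to pp3. 4 ppages; refcounts: pp0:1 pp1:2 pp2:2 pp3:1
Op 3: fork(P0) -> P2. 4 ppages; refcounts: pp0:2 pp1:3 pp2:3 pp3:1
Op 4: fork(P2) -> P3. 4 ppages; refcounts: pp0:3 pp1:4 pp2:4 pp3:1
Op 5: write(P0, v2, 114). refcount(pp2)=4>1 -> COPY to pp4. 5 ppages; refcounts: pp0:3 pp1:4 pp2:3 pp3:1 pp4:1
Op 6: write(P0, v0, 104). refcount(pp0)=3>1 -> COPY to pp5. 6 ppages; refcounts: pp0:2 pp1:4 pp2:3 pp3:1 pp4:1 pp5:1
Op 7: write(P0, v1, 135). refcount(pp1)=4>1 -> COPY to pp6. 7 ppages; refcounts: pp0:2 pp1:3 pp2:3 pp3:1 pp4:1 pp5:1 pp6:1
Op 8: read(P2, v0) -> 36. No state change.

Answer: 7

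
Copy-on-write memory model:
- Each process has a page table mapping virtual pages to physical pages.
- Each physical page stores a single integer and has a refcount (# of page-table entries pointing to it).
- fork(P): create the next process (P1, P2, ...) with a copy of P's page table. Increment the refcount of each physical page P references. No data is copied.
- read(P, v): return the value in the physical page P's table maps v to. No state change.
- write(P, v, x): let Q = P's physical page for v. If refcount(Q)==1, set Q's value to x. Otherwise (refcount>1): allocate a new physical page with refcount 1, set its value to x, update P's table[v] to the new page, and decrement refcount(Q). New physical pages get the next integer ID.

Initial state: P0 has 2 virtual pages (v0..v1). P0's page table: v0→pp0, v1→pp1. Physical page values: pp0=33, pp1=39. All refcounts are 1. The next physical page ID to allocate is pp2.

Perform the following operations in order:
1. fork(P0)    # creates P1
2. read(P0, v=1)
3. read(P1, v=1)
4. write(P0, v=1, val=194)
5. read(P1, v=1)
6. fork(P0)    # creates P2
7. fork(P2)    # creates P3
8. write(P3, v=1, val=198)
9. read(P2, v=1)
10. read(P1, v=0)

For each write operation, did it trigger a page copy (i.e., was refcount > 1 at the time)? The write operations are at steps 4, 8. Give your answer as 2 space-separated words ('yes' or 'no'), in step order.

Op 1: fork(P0) -> P1. 2 ppages; refcounts: pp0:2 pp1:2
Op 2: read(P0, v1) -> 39. No state change.
Op 3: read(P1, v1) -> 39. No state change.
Op 4: write(P0, v1, 194). refcount(pp1)=2>1 -> COPY to pp2. 3 ppages; refcounts: pp0:2 pp1:1 pp2:1
Op 5: read(P1, v1) -> 39. No state change.
Op 6: fork(P0) -> P2. 3 ppages; refcounts: pp0:3 pp1:1 pp2:2
Op 7: fork(P2) -> P3. 3 ppages; refcounts: pp0:4 pp1:1 pp2:3
Op 8: write(P3, v1, 198). refcount(pp2)=3>1 -> COPY to pp3. 4 ppages; refcounts: pp0:4 pp1:1 pp2:2 pp3:1
Op 9: read(P2, v1) -> 194. No state change.
Op 10: read(P1, v0) -> 33. No state change.

yes yes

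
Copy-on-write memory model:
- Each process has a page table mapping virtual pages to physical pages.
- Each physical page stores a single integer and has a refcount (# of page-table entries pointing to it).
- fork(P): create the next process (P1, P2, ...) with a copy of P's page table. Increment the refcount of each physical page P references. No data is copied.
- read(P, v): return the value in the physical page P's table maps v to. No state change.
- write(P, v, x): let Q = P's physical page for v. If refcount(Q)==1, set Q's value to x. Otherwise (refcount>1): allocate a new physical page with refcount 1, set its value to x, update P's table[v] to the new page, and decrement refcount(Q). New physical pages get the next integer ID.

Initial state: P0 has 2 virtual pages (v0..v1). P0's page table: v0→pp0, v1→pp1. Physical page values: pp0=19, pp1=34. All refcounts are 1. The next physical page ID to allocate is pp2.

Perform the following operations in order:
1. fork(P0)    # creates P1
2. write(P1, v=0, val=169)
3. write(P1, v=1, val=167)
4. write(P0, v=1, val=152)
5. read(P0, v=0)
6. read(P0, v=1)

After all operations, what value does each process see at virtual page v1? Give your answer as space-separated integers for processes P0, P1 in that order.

Answer: 152 167

Derivation:
Op 1: fork(P0) -> P1. 2 ppages; refcounts: pp0:2 pp1:2
Op 2: write(P1, v0, 169). refcount(pp0)=2>1 -> COPY to pp2. 3 ppages; refcounts: pp0:1 pp1:2 pp2:1
Op 3: write(P1, v1, 167). refcount(pp1)=2>1 -> COPY to pp3. 4 ppages; refcounts: pp0:1 pp1:1 pp2:1 pp3:1
Op 4: write(P0, v1, 152). refcount(pp1)=1 -> write in place. 4 ppages; refcounts: pp0:1 pp1:1 pp2:1 pp3:1
Op 5: read(P0, v0) -> 19. No state change.
Op 6: read(P0, v1) -> 152. No state change.
P0: v1 -> pp1 = 152
P1: v1 -> pp3 = 167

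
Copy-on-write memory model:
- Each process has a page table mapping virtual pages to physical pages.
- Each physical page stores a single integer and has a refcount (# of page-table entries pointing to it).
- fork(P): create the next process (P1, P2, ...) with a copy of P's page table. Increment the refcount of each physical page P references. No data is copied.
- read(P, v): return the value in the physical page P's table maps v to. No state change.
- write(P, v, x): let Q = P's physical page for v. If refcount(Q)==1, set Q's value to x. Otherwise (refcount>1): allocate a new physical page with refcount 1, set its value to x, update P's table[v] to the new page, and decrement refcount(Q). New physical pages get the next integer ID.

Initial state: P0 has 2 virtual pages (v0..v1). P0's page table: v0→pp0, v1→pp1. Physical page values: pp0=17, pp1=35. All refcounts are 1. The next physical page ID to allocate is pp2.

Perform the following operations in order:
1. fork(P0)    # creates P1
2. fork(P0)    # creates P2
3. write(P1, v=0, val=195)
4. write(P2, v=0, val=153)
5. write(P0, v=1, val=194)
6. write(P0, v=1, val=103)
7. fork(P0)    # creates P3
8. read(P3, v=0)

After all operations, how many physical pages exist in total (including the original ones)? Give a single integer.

Op 1: fork(P0) -> P1. 2 ppages; refcounts: pp0:2 pp1:2
Op 2: fork(P0) -> P2. 2 ppages; refcounts: pp0:3 pp1:3
Op 3: write(P1, v0, 195). refcount(pp0)=3>1 -> COPY to pp2. 3 ppages; refcounts: pp0:2 pp1:3 pp2:1
Op 4: write(P2, v0, 153). refcount(pp0)=2>1 -> COPY to pp3. 4 ppages; refcounts: pp0:1 pp1:3 pp2:1 pp3:1
Op 5: write(P0, v1, 194). refcount(pp1)=3>1 -> COPY to pp4. 5 ppages; refcounts: pp0:1 pp1:2 pp2:1 pp3:1 pp4:1
Op 6: write(P0, v1, 103). refcount(pp4)=1 -> write in place. 5 ppages; refcounts: pp0:1 pp1:2 pp2:1 pp3:1 pp4:1
Op 7: fork(P0) -> P3. 5 ppages; refcounts: pp0:2 pp1:2 pp2:1 pp3:1 pp4:2
Op 8: read(P3, v0) -> 17. No state change.

Answer: 5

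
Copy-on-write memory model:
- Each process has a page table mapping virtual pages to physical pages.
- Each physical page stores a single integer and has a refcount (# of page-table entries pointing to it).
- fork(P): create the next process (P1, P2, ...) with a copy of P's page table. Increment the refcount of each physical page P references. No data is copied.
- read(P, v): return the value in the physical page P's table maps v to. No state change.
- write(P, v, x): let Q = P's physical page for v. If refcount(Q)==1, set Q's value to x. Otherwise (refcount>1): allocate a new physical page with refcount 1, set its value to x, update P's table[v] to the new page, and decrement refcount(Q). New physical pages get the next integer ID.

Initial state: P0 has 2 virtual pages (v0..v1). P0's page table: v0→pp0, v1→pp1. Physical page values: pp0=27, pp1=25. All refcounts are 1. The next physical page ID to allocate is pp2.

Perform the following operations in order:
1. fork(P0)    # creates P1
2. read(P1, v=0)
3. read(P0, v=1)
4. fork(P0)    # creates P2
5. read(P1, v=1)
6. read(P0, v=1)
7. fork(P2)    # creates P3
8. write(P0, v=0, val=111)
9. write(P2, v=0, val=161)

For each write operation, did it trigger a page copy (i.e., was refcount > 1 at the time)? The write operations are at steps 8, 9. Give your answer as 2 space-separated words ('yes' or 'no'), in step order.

Op 1: fork(P0) -> P1. 2 ppages; refcounts: pp0:2 pp1:2
Op 2: read(P1, v0) -> 27. No state change.
Op 3: read(P0, v1) -> 25. No state change.
Op 4: fork(P0) -> P2. 2 ppages; refcounts: pp0:3 pp1:3
Op 5: read(P1, v1) -> 25. No state change.
Op 6: read(P0, v1) -> 25. No state change.
Op 7: fork(P2) -> P3. 2 ppages; refcounts: pp0:4 pp1:4
Op 8: write(P0, v0, 111). refcount(pp0)=4>1 -> COPY to pp2. 3 ppages; refcounts: pp0:3 pp1:4 pp2:1
Op 9: write(P2, v0, 161). refcount(pp0)=3>1 -> COPY to pp3. 4 ppages; refcounts: pp0:2 pp1:4 pp2:1 pp3:1

yes yes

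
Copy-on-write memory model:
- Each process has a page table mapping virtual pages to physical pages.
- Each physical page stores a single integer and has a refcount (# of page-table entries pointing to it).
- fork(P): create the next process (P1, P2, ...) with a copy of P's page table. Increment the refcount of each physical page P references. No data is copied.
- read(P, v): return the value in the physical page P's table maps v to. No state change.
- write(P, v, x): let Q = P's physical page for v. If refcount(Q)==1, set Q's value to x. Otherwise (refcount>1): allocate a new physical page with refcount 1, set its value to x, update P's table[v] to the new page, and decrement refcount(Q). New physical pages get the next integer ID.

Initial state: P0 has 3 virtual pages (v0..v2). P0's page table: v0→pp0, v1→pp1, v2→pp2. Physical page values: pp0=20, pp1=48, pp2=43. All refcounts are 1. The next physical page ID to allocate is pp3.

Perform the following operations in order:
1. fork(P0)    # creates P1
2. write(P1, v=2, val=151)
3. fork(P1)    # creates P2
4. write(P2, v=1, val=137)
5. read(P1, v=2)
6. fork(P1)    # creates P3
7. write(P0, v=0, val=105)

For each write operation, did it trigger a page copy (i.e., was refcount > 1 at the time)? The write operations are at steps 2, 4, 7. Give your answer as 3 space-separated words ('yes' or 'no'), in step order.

Op 1: fork(P0) -> P1. 3 ppages; refcounts: pp0:2 pp1:2 pp2:2
Op 2: write(P1, v2, 151). refcount(pp2)=2>1 -> COPY to pp3. 4 ppages; refcounts: pp0:2 pp1:2 pp2:1 pp3:1
Op 3: fork(P1) -> P2. 4 ppages; refcounts: pp0:3 pp1:3 pp2:1 pp3:2
Op 4: write(P2, v1, 137). refcount(pp1)=3>1 -> COPY to pp4. 5 ppages; refcounts: pp0:3 pp1:2 pp2:1 pp3:2 pp4:1
Op 5: read(P1, v2) -> 151. No state change.
Op 6: fork(P1) -> P3. 5 ppages; refcounts: pp0:4 pp1:3 pp2:1 pp3:3 pp4:1
Op 7: write(P0, v0, 105). refcount(pp0)=4>1 -> COPY to pp5. 6 ppages; refcounts: pp0:3 pp1:3 pp2:1 pp3:3 pp4:1 pp5:1

yes yes yes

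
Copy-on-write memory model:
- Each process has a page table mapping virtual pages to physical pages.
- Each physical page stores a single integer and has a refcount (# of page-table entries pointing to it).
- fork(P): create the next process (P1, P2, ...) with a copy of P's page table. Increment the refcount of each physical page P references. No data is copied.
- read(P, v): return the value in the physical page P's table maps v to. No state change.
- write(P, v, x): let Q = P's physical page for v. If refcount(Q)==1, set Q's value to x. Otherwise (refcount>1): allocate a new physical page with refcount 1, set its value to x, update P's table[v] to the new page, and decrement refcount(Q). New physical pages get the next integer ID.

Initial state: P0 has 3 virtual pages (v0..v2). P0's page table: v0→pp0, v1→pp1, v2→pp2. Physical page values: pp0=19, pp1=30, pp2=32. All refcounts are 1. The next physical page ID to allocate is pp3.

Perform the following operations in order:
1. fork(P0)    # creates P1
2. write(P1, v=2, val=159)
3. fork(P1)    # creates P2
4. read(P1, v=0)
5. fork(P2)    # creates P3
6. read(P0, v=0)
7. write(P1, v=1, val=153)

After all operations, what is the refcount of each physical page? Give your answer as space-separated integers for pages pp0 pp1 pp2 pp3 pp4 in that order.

Answer: 4 3 1 3 1

Derivation:
Op 1: fork(P0) -> P1. 3 ppages; refcounts: pp0:2 pp1:2 pp2:2
Op 2: write(P1, v2, 159). refcount(pp2)=2>1 -> COPY to pp3. 4 ppages; refcounts: pp0:2 pp1:2 pp2:1 pp3:1
Op 3: fork(P1) -> P2. 4 ppages; refcounts: pp0:3 pp1:3 pp2:1 pp3:2
Op 4: read(P1, v0) -> 19. No state change.
Op 5: fork(P2) -> P3. 4 ppages; refcounts: pp0:4 pp1:4 pp2:1 pp3:3
Op 6: read(P0, v0) -> 19. No state change.
Op 7: write(P1, v1, 153). refcount(pp1)=4>1 -> COPY to pp4. 5 ppages; refcounts: pp0:4 pp1:3 pp2:1 pp3:3 pp4:1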